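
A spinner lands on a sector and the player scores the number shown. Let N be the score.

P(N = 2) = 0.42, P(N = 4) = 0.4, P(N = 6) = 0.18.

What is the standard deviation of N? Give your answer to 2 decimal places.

1.47

E[N] = (2)(0.42) + (4)(0.4) + (6)(0.18) = 3.52
E[N²] = (2)²(0.42) + (4)²(0.4) + (6)²(0.18) = 14.56
Var(N) = E[N²] − (E[N])² = 14.56 − (3.52)² = 2.1696
SD(N) = √2.1696 ≈ 1.47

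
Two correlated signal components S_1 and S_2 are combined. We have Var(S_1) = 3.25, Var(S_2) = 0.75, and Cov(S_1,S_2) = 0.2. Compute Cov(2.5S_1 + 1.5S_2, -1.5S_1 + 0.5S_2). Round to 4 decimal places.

-11.8250

Cov(2.5S_1 + 1.5S_2, -1.5S_1 + 0.5S_2) = (2.5)(-1.5)Var(S_1) + (1.5)(0.5)Var(S_2) + [(2.5)(0.5) + (1.5)(-1.5)]Cov(S_1,S_2)
= -3.75·3.25 + 0.75·0.75 + -1·0.2 = -11.825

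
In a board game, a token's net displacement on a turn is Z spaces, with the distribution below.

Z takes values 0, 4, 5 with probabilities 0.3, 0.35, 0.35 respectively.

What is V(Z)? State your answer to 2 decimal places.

E[Z] = (0)(0.3) + (4)(0.35) + (5)(0.35) = 3.15
E[Z²] = (0)²(0.3) + (4)²(0.35) + (5)²(0.35) = 14.35
V(Z) = E[Z²] − (E[Z])² = 14.35 − (3.15)² = 4.4275

4.43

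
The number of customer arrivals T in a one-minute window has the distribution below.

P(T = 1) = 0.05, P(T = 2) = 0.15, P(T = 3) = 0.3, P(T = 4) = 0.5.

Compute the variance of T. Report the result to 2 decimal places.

0.79

E[T] = (1)(0.05) + (2)(0.15) + (3)(0.3) + (4)(0.5) = 3.25
E[T²] = (1)²(0.05) + (2)²(0.15) + (3)²(0.3) + (4)²(0.5) = 11.35
Var(T) = E[T²] − (E[T])² = 11.35 − (3.25)² = 0.7875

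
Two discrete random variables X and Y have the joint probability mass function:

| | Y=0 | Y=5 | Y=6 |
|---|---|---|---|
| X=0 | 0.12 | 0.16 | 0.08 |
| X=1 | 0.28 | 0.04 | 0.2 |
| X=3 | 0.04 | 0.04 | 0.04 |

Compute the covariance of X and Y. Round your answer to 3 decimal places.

E[X] = 0.88,  E[Y] = 3.12
E[XY] = 2.72
Cov(X,Y) = E[XY] − E[X]E[Y] = 2.72 − (0.88)(3.12) = -0.0256

-0.026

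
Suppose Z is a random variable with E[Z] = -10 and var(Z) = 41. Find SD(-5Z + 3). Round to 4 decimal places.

var(-5Z + 3) = (-5)²·41 = 1025
SD(-5Z + 3) = √1025 ≈ 32.0156

32.0156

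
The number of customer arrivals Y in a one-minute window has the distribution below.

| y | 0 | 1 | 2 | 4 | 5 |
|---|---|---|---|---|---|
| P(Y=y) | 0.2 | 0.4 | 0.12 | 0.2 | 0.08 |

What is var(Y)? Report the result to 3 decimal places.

2.694

E[Y] = (0)(0.2) + (1)(0.4) + (2)(0.12) + (4)(0.2) + (5)(0.08) = 1.84
E[Y²] = (0)²(0.2) + (1)²(0.4) + (2)²(0.12) + (4)²(0.2) + (5)²(0.08) = 6.08
var(Y) = E[Y²] − (E[Y])² = 6.08 − (1.84)² = 2.6944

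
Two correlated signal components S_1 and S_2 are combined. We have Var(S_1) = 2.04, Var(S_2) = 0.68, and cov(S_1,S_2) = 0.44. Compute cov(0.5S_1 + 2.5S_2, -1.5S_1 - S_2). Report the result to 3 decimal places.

-5.100

cov(0.5S_1 + 2.5S_2, -1.5S_1 - S_2) = (0.5)(-1.5)Var(S_1) + (2.5)(-1)Var(S_2) + [(0.5)(-1) + (2.5)(-1.5)]cov(S_1,S_2)
= -0.75·2.04 + -2.5·0.68 + -4.25·0.44 = -5.1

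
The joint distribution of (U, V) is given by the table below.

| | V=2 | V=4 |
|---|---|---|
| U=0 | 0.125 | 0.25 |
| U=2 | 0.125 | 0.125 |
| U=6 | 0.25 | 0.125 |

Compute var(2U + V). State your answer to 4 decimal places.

25.7500

E[U] = 2.75,  E[V] = 3,  E[UV] = 7.5
var(U) = 14.5 − (2.75)² = 6.9375;  var(V) = 10 − (3)² = 1
Cov(U,V) = 7.5 − (2.75)(3) = -0.75
var(2U + V) = (2)²·6.9375 + (1)²·1 + 2·(2)·(1)·-0.75 = 25.75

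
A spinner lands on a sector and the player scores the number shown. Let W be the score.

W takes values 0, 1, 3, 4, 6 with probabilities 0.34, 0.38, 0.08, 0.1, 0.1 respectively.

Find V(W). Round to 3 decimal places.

E[W] = (0)(0.34) + (1)(0.38) + (3)(0.08) + (4)(0.1) + (6)(0.1) = 1.62
E[W²] = (0)²(0.34) + (1)²(0.38) + (3)²(0.08) + (4)²(0.1) + (6)²(0.1) = 6.3
V(W) = E[W²] − (E[W])² = 6.3 − (1.62)² = 3.6756

3.676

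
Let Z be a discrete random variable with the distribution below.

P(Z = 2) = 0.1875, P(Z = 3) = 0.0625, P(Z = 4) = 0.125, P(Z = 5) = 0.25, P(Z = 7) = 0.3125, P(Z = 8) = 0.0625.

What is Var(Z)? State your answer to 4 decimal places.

E[Z] = (2)(0.1875) + (3)(0.0625) + (4)(0.125) + (5)(0.25) + (7)(0.3125) + (8)(0.0625) = 5
E[Z²] = (2)²(0.1875) + (3)²(0.0625) + (4)²(0.125) + (5)²(0.25) + (7)²(0.3125) + (8)²(0.0625) = 28.875
Var(Z) = E[Z²] − (E[Z])² = 28.875 − (5)² = 3.875

3.8750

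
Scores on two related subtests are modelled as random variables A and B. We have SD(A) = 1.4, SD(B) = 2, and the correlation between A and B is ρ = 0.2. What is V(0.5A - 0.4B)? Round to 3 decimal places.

V(A) = (1.4)² = 1.96;  V(B) = (2)² = 4
Cov(A,B) = ρ·SD(A)·SD(B) = 0.2·1.4·2 = 0.56
V(0.5A - 0.4B) = (0.5)²·V(A) + (-0.4)²·V(B) + 2·(0.5)·(-0.4)·Cov(A,B)
= 0.25·1.96 + 0.16·4 + -0.4·0.56 = 0.906

0.906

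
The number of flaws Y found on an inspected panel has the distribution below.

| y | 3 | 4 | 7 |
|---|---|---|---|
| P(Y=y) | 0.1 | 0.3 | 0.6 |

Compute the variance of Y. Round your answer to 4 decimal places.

E[Y] = (3)(0.1) + (4)(0.3) + (7)(0.6) = 5.7
E[Y²] = (3)²(0.1) + (4)²(0.3) + (7)²(0.6) = 35.1
V(Y) = E[Y²] − (E[Y])² = 35.1 − (5.7)² = 2.61

2.6100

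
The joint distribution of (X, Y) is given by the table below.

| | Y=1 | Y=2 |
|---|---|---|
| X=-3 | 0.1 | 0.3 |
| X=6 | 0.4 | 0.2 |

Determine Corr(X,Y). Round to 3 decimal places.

E[X] = 2.4,  E[Y] = 1.5
E[XY] = 2.7
Cov(X,Y) = E[XY] − E[X]E[Y] = 2.7 − (2.4)(1.5) = -0.9
V(X) = 19.44,  V(Y) = 0.25
ρ = -0.9 / √(19.44·0.25) ≈ -0.408

-0.408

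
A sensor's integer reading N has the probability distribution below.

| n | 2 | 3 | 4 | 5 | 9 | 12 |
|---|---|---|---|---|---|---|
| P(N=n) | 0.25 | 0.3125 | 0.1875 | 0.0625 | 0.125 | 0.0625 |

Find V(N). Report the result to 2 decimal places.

E[N] = (2)(0.25) + (3)(0.3125) + (4)(0.1875) + (5)(0.0625) + (9)(0.125) + (12)(0.0625) = 4.375
E[N²] = (2)²(0.25) + (3)²(0.3125) + (4)²(0.1875) + (5)²(0.0625) + (9)²(0.125) + (12)²(0.0625) = 27.5
V(N) = E[N²] − (E[N])² = 27.5 − (4.375)² = 8.359375

8.36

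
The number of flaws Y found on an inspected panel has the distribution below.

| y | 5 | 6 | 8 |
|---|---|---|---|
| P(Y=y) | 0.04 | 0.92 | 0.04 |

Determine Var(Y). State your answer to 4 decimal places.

E[Y] = (5)(0.04) + (6)(0.92) + (8)(0.04) = 6.04
E[Y²] = (5)²(0.04) + (6)²(0.92) + (8)²(0.04) = 36.68
Var(Y) = E[Y²] − (E[Y])² = 36.68 − (6.04)² = 0.1984

0.1984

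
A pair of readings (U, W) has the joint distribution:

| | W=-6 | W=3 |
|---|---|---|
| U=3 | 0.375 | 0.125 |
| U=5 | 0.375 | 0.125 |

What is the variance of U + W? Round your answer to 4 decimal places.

E[U] = 4,  E[W] = -3.75,  E[UW] = -15
Var(U) = 17 − (4)² = 1;  Var(W) = 29.25 − (-3.75)² = 15.1875
cov(U,W) = -15 − (4)(-3.75) = 0
Var(U + W) = (1)²·1 + (1)²·15.1875 + 2·(1)·(1)·0 = 16.1875

16.1875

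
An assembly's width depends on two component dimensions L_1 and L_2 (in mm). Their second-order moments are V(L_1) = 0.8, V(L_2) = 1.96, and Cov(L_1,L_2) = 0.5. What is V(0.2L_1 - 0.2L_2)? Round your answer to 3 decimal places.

0.070

V(0.2L_1 - 0.2L_2) = (0.2)²·V(L_1) + (-0.2)²·V(L_2) + 2·(0.2)·(-0.2)·Cov(L_1,L_2)
= 0.04·0.8 + 0.04·1.96 + -0.08·0.5 = 0.0704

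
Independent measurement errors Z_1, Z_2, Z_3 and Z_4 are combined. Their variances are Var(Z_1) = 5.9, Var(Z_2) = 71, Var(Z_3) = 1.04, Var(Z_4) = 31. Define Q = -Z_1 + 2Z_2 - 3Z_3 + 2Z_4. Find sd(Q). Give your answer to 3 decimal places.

20.573

By independence, Var(Q) = (-1)²Var(Z_1) + (2)²Var(Z_2) + (-3)²Var(Z_3) + (2)²Var(Z_4)
= (-1)²·5.9 + (2)²·71 + (-3)²·1.04 + (2)²·31 = 423.26
sd(Q) = √423.26 ≈ 20.573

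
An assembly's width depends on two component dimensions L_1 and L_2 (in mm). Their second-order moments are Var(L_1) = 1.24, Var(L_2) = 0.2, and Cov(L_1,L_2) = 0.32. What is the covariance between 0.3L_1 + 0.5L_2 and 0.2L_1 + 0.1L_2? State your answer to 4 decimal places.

Cov(0.3L_1 + 0.5L_2, 0.2L_1 + 0.1L_2) = (0.3)(0.2)Var(L_1) + (0.5)(0.1)Var(L_2) + [(0.3)(0.1) + (0.5)(0.2)]Cov(L_1,L_2)
= 0.06·1.24 + 0.05·0.2 + 0.13·0.32 = 0.126

0.1260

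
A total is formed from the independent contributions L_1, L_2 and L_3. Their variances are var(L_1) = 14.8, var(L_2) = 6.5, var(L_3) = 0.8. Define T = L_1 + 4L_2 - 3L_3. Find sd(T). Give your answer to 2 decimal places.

By independence, var(T) = (1)²var(L_1) + (4)²var(L_2) + (-3)²var(L_3)
= (1)²·14.8 + (4)²·6.5 + (-3)²·0.8 = 126
sd(T) = √126 ≈ 11.22

11.22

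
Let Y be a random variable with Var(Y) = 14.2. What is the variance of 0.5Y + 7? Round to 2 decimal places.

Var(0.5Y + 7) = (0.5)²·Var(Y) = 0.25·14.2 = 3.55

3.55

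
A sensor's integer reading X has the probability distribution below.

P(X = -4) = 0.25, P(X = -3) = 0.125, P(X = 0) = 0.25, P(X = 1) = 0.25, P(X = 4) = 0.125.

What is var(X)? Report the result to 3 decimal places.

E[X] = (-4)(0.25) + (-3)(0.125) + (0)(0.25) + (1)(0.25) + (4)(0.125) = -0.625
E[X²] = (-4)²(0.25) + (-3)²(0.125) + (0)²(0.25) + (1)²(0.25) + (4)²(0.125) = 7.375
var(X) = E[X²] − (E[X])² = 7.375 − (-0.625)² = 6.984375

6.984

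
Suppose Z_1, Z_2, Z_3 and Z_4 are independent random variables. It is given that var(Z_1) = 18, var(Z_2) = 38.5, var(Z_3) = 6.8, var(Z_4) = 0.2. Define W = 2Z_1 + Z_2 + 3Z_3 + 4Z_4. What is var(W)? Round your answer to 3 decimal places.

By independence, var(W) = (2)²var(Z_1) + (1)²var(Z_2) + (3)²var(Z_3) + (4)²var(Z_4)
= (2)²·18 + (1)²·38.5 + (3)²·6.8 + (4)²·0.2 = 174.9

174.900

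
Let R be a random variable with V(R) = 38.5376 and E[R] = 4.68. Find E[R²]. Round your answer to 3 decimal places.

60.440

E[R²] = V(R) + (E[R])² = 38.5376 + (4.68)² = 60.44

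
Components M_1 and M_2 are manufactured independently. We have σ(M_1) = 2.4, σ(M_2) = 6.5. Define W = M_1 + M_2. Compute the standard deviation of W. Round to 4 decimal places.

Var(M_1) = 5.76, Var(M_2) = 42.25
By independence, Var(W) = (1)²Var(M_1) + (1)²Var(M_2)
= (1)²·5.76 + (1)²·42.25 = 48.01
σ(W) = √48.01 ≈ 6.9289

6.9289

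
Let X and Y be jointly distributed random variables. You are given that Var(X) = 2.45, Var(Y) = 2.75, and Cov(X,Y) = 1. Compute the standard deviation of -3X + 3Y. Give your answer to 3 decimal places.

5.367

Var(-3X + 3Y) = (-3)²·Var(X) + (3)²·Var(Y) + 2·(-3)·(3)·Cov(X,Y)
= 9·2.45 + 9·2.75 + -18·1 = 28.8
sd(-3X + 3Y) = √28.8 ≈ 5.367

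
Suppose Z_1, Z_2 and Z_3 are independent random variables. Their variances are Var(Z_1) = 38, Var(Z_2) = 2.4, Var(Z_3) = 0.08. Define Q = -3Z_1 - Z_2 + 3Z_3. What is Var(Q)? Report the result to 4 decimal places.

By independence, Var(Q) = (-3)²Var(Z_1) + (-1)²Var(Z_2) + (3)²Var(Z_3)
= (-3)²·38 + (-1)²·2.4 + (3)²·0.08 = 345.12

345.1200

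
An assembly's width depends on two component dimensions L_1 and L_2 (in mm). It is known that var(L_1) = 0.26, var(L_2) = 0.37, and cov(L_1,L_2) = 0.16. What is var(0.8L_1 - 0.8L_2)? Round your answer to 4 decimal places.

0.1984

var(0.8L_1 - 0.8L_2) = (0.8)²·var(L_1) + (-0.8)²·var(L_2) + 2·(0.8)·(-0.8)·cov(L_1,L_2)
= 0.64·0.26 + 0.64·0.37 + -1.28·0.16 = 0.1984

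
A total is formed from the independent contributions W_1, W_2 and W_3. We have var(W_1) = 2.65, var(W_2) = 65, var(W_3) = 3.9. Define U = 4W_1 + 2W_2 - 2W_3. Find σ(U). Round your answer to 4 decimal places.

By independence, var(U) = (4)²var(W_1) + (2)²var(W_2) + (-2)²var(W_3)
= (4)²·2.65 + (2)²·65 + (-2)²·3.9 = 318
σ(U) = √318 ≈ 17.8326

17.8326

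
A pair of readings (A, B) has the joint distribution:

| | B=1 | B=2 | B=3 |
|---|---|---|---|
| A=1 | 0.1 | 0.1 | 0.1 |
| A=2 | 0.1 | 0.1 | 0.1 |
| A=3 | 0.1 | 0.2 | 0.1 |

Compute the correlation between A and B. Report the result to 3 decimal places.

E[A] = 2.1,  E[B] = 2
E[AB] = 4.2
Cov(A,B) = E[AB] − E[A]E[B] = 4.2 − (2.1)(2) = 0
Var(A) = 0.69,  Var(B) = 0.6
ρ = 0 / √(0.69·0.6) ≈ 0.000

0.000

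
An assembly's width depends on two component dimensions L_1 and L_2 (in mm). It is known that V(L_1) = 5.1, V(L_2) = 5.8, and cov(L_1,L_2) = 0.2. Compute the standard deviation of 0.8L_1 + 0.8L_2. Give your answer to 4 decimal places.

2.6892

V(0.8L_1 + 0.8L_2) = (0.8)²·V(L_1) + (0.8)²·V(L_2) + 2·(0.8)·(0.8)·cov(L_1,L_2)
= 0.64·5.1 + 0.64·5.8 + 1.28·0.2 = 7.232
SD(0.8L_1 + 0.8L_2) = √7.232 ≈ 2.6892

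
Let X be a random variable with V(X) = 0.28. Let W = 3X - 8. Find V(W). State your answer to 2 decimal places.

V(3X - 8) = (3)²·V(X) = 9·0.28 = 2.52

2.52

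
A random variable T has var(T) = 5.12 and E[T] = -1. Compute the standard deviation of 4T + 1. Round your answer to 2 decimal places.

9.05

var(4T + 1) = (4)²·5.12 = 81.92
SD(4T + 1) = √81.92 ≈ 9.05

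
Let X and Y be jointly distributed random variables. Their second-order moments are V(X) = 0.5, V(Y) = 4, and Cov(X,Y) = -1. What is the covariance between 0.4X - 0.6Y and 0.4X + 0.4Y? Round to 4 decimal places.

Cov(0.4X - 0.6Y, 0.4X + 0.4Y) = (0.4)(0.4)V(X) + (-0.6)(0.4)V(Y) + [(0.4)(0.4) + (-0.6)(0.4)]Cov(X,Y)
= 0.16·0.5 + -0.24·4 + -0.08·-1 = -0.8

-0.8000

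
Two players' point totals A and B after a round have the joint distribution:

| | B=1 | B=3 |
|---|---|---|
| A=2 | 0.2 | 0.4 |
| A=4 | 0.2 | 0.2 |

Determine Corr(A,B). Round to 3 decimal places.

E[A] = 2.8,  E[B] = 2.2
E[AB] = 6
Cov(A,B) = E[AB] − E[A]E[B] = 6 − (2.8)(2.2) = -0.16
var(A) = 0.96,  var(B) = 0.96
ρ = -0.16 / √(0.96·0.96) ≈ -0.167

-0.167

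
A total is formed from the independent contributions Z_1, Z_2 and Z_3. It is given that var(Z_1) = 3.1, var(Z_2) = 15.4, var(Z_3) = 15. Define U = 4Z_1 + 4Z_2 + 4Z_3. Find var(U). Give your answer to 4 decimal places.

By independence, var(U) = (4)²var(Z_1) + (4)²var(Z_2) + (4)²var(Z_3)
= (4)²·3.1 + (4)²·15.4 + (4)²·15 = 536

536.0000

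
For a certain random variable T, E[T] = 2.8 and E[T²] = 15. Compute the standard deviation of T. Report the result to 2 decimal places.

Var(T) = 15 − (2.8)² = 7.16
sd(T) = √7.16 ≈ 2.68

2.68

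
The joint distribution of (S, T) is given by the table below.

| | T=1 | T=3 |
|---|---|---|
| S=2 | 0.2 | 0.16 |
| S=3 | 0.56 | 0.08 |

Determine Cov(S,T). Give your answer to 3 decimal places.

E[S] = 2.64,  E[T] = 1.48
E[ST] = 3.76
Cov(S,T) = E[ST] − E[S]E[T] = 3.76 − (2.64)(1.48) = -0.1472

-0.147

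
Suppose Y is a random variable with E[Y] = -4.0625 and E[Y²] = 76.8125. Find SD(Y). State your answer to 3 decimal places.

V(Y) = 76.8125 − (-4.0625)² = 60.30859375
SD(Y) = √60.30859375 ≈ 7.766

7.766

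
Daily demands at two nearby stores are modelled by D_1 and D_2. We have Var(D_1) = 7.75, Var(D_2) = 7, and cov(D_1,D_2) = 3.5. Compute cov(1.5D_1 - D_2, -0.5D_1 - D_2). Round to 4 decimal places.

-2.3125

cov(1.5D_1 - D_2, -0.5D_1 - D_2) = (1.5)(-0.5)Var(D_1) + (-1)(-1)Var(D_2) + [(1.5)(-1) + (-1)(-0.5)]cov(D_1,D_2)
= -0.75·7.75 + 1·7 + -1·3.5 = -2.3125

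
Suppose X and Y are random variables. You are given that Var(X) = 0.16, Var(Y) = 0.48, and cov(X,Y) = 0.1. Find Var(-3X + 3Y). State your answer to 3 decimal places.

3.960

Var(-3X + 3Y) = (-3)²·Var(X) + (3)²·Var(Y) + 2·(-3)·(3)·cov(X,Y)
= 9·0.16 + 9·0.48 + -18·0.1 = 3.96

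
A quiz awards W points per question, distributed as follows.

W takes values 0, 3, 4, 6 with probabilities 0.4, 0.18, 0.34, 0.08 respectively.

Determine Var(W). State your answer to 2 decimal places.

4.28

E[W] = (0)(0.4) + (3)(0.18) + (4)(0.34) + (6)(0.08) = 2.38
E[W²] = (0)²(0.4) + (3)²(0.18) + (4)²(0.34) + (6)²(0.08) = 9.94
Var(W) = E[W²] − (E[W])² = 9.94 − (2.38)² = 4.2756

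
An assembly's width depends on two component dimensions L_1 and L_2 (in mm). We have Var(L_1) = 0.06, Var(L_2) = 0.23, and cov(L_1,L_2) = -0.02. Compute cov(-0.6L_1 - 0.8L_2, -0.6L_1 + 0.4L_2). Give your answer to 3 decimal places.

-0.057

cov(-0.6L_1 - 0.8L_2, -0.6L_1 + 0.4L_2) = (-0.6)(-0.6)Var(L_1) + (-0.8)(0.4)Var(L_2) + [(-0.6)(0.4) + (-0.8)(-0.6)]cov(L_1,L_2)
= 0.36·0.06 + -0.32·0.23 + 0.24·-0.02 = -0.0568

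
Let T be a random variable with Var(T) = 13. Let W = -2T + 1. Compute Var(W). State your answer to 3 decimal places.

52.000

Var(-2T + 1) = (-2)²·Var(T) = 4·13 = 52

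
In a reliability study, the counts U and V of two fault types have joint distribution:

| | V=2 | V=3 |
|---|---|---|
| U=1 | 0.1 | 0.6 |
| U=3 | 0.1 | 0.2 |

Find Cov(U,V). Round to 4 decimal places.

E[U] = 1.6,  E[V] = 2.8
E[UV] = 4.4
Cov(U,V) = E[UV] − E[U]E[V] = 4.4 − (1.6)(2.8) = -0.08

-0.0800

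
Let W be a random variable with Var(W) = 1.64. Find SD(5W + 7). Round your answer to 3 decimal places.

6.403

Var(5W + 7) = (5)²·1.64 = 41
SD(5W + 7) = √41 ≈ 6.403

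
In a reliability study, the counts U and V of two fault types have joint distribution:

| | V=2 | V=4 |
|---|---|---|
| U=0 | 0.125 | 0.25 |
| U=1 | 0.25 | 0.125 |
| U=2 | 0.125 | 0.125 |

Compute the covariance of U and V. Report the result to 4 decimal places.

E[U] = 0.875,  E[V] = 3
E[UV] = 2.5
Cov(U,V) = E[UV] − E[U]E[V] = 2.5 − (0.875)(3) = -0.125

-0.1250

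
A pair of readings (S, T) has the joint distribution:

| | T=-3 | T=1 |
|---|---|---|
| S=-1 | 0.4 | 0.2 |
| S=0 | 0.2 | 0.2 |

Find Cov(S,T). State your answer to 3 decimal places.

E[S] = -0.6,  E[T] = -1.4
E[ST] = 1
Cov(S,T) = E[ST] − E[S]E[T] = 1 − (-0.6)(-1.4) = 0.16

0.160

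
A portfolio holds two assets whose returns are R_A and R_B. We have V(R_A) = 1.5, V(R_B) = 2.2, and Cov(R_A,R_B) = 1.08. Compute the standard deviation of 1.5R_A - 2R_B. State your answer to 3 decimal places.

V(1.5R_A - 2R_B) = (1.5)²·V(R_A) + (-2)²·V(R_B) + 2·(1.5)·(-2)·Cov(R_A,R_B)
= 2.25·1.5 + 4·2.2 + -6·1.08 = 5.695
SD(1.5R_A - 2R_B) = √5.695 ≈ 2.386

2.386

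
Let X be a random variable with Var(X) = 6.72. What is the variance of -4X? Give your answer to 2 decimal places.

Var(-4X) = (-4)²·Var(X) = 16·6.72 = 107.52

107.52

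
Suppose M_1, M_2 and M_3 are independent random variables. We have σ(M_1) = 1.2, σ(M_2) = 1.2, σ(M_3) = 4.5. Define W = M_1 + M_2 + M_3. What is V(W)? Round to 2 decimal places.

V(M_1) = 1.44, V(M_2) = 1.44, V(M_3) = 20.25
By independence, V(W) = (1)²V(M_1) + (1)²V(M_2) + (1)²V(M_3)
= (1)²·1.44 + (1)²·1.44 + (1)²·20.25 = 23.13

23.13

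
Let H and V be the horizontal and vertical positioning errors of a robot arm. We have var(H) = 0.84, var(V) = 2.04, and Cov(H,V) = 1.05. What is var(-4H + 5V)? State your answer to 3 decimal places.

var(-4H + 5V) = (-4)²·var(H) + (5)²·var(V) + 2·(-4)·(5)·Cov(H,V)
= 16·0.84 + 25·2.04 + -40·1.05 = 22.44

22.440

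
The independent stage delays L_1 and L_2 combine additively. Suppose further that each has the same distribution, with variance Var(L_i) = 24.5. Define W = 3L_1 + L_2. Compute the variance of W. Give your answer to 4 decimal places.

By independence, Var(W) = (3)²Var(L_1) + (1)²Var(L_2)
= (3)²·24.5 + (1)²·24.5 = 245

245.0000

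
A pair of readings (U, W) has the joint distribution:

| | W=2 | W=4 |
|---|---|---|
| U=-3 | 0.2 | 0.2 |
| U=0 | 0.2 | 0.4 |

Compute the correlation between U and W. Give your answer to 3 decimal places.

0.167

E[U] = -1.2,  E[W] = 3.2
E[UW] = -3.6
Cov(U,W) = E[UW] − E[U]E[W] = -3.6 − (-1.2)(3.2) = 0.24
var(U) = 2.16,  var(W) = 0.96
ρ = 0.24 / √(2.16·0.96) ≈ 0.167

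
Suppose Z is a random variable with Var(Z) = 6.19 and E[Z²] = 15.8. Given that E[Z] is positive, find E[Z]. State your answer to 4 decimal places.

3.1000

(E[Z])² = E[Z²] − Var(Z) = 15.8 − 6.19 = 9.61
E[Z] = √9.61 = 3.1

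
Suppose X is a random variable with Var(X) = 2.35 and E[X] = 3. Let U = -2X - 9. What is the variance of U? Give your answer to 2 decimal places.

Var(-2X - 9) = (-2)²·Var(X) = 4·2.35 = 9.4

9.40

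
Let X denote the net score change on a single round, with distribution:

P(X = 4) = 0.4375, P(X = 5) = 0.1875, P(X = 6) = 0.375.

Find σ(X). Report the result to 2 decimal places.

0.90

E[X] = (4)(0.4375) + (5)(0.1875) + (6)(0.375) = 4.9375
E[X²] = (4)²(0.4375) + (5)²(0.1875) + (6)²(0.375) = 25.1875
Var(X) = E[X²] − (E[X])² = 25.1875 − (4.9375)² = 0.80859375
σ(X) = √0.80859375 ≈ 0.90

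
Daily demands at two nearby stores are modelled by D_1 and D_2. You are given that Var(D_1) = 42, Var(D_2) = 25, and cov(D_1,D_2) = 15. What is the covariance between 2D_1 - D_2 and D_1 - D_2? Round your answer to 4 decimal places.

64.0000

cov(2D_1 - D_2, D_1 - D_2) = (2)(1)Var(D_1) + (-1)(-1)Var(D_2) + [(2)(-1) + (-1)(1)]cov(D_1,D_2)
= 2·42 + 1·25 + -3·15 = 64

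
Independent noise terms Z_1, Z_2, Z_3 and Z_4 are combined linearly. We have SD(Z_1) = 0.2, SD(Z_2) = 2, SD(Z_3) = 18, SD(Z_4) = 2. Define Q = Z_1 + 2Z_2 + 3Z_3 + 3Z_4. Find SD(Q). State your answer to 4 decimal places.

Var(Z_1) = 0.04, Var(Z_2) = 4, Var(Z_3) = 324, Var(Z_4) = 4
By independence, Var(Q) = (1)²Var(Z_1) + (2)²Var(Z_2) + (3)²Var(Z_3) + (3)²Var(Z_4)
= (1)²·0.04 + (2)²·4 + (3)²·324 + (3)²·4 = 2968.04
SD(Q) = √2968.04 ≈ 54.4797

54.4797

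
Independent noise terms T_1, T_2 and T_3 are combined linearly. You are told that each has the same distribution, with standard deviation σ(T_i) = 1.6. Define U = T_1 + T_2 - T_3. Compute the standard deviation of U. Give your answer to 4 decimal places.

V(T_i) = (1.6)² = 2.56
By independence, V(U) = (1)²V(T_1) + (1)²V(T_2) + (-1)²V(T_3)
= (1)²·2.56 + (1)²·2.56 + (-1)²·2.56 = 7.68
σ(U) = √7.68 ≈ 2.7713

2.7713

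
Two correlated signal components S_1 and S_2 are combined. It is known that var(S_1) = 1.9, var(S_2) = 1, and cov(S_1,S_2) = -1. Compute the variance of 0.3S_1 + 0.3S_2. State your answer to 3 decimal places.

0.081

var(0.3S_1 + 0.3S_2) = (0.3)²·var(S_1) + (0.3)²·var(S_2) + 2·(0.3)·(0.3)·cov(S_1,S_2)
= 0.09·1.9 + 0.09·1 + 0.18·-1 = 0.081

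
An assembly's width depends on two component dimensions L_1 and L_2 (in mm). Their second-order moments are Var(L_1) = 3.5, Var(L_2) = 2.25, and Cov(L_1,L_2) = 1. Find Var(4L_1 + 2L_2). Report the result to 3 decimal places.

Var(4L_1 + 2L_2) = (4)²·Var(L_1) + (2)²·Var(L_2) + 2·(4)·(2)·Cov(L_1,L_2)
= 16·3.5 + 4·2.25 + 16·1 = 81

81.000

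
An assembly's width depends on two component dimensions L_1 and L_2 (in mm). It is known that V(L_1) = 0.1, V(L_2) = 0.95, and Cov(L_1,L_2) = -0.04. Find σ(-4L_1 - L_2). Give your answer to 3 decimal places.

1.493

V(-4L_1 - L_2) = (-4)²·V(L_1) + (-1)²·V(L_2) + 2·(-4)·(-1)·Cov(L_1,L_2)
= 16·0.1 + 1·0.95 + 8·-0.04 = 2.23
σ(-4L_1 - L_2) = √2.23 ≈ 1.493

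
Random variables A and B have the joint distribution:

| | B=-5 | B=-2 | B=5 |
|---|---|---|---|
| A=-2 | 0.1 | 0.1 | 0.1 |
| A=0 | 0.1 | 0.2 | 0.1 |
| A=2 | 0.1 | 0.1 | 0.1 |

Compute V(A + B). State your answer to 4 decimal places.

E[A] = 0,  E[B] = -0.8,  E[AB] = 0
V(A) = 2.4 − (0)² = 2.4;  V(B) = 16.6 − (-0.8)² = 15.96
cov(A,B) = 0 − (0)(-0.8) = 0
V(A + B) = (1)²·2.4 + (1)²·15.96 + 2·(1)·(1)·0 = 18.36

18.3600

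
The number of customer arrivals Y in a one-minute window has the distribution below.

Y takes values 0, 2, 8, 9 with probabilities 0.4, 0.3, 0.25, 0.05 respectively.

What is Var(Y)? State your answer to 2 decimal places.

E[Y] = (0)(0.4) + (2)(0.3) + (8)(0.25) + (9)(0.05) = 3.05
E[Y²] = (0)²(0.4) + (2)²(0.3) + (8)²(0.25) + (9)²(0.05) = 21.25
Var(Y) = E[Y²] − (E[Y])² = 21.25 − (3.05)² = 11.9475

11.95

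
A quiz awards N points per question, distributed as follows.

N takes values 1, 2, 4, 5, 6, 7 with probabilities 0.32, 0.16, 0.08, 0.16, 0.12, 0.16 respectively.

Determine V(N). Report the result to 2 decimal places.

5.44

E[N] = (1)(0.32) + (2)(0.16) + (4)(0.08) + (5)(0.16) + (6)(0.12) + (7)(0.16) = 3.6
E[N²] = (1)²(0.32) + (2)²(0.16) + (4)²(0.08) + (5)²(0.16) + (6)²(0.12) + (7)²(0.16) = 18.4
V(N) = E[N²] − (E[N])² = 18.4 − (3.6)² = 5.44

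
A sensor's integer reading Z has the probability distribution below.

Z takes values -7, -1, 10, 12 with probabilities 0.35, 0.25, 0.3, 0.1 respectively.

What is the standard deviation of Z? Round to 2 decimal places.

7.72

E[Z] = (-7)(0.35) + (-1)(0.25) + (10)(0.3) + (12)(0.1) = 1.5
E[Z²] = (-7)²(0.35) + (-1)²(0.25) + (10)²(0.3) + (12)²(0.1) = 61.8
Var(Z) = E[Z²] − (E[Z])² = 61.8 − (1.5)² = 59.55
σ(Z) = √59.55 ≈ 7.72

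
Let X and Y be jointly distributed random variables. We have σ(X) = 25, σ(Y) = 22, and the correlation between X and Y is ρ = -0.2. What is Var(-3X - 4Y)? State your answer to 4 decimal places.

10729.0000

Var(X) = (25)² = 625;  Var(Y) = (22)² = 484
cov(X,Y) = ρ·σ(X)·σ(Y) = -0.2·25·22 = -110
Var(-3X - 4Y) = (-3)²·Var(X) + (-4)²·Var(Y) + 2·(-3)·(-4)·cov(X,Y)
= 9·625 + 16·484 + 24·-110 = 10729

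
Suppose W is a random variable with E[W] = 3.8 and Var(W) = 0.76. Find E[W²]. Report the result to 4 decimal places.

15.2000

E[W²] = Var(W) + (E[W])² = 0.76 + (3.8)² = 15.2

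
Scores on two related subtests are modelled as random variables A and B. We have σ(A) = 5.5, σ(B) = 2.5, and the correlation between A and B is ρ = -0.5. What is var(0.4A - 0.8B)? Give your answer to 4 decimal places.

var(A) = (5.5)² = 30.25;  var(B) = (2.5)² = 6.25
Cov(A,B) = ρ·σ(A)·σ(B) = -0.5·5.5·2.5 = -6.875
var(0.4A - 0.8B) = (0.4)²·var(A) + (-0.8)²·var(B) + 2·(0.4)·(-0.8)·Cov(A,B)
= 0.16·30.25 + 0.64·6.25 + -0.64·-6.875 = 13.24

13.2400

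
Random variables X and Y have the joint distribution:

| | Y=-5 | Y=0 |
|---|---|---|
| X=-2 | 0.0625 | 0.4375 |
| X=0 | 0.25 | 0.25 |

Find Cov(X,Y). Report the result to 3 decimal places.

E[X] = -1,  E[Y] = -1.5625
E[XY] = 0.625
Cov(X,Y) = E[XY] − E[X]E[Y] = 0.625 − (-1)(-1.5625) = -0.9375

-0.938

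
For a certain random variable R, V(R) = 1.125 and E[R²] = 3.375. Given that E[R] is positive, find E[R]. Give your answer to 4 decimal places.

(E[R])² = E[R²] − V(R) = 3.375 − 1.125 = 2.25
E[R] = √2.25 = 1.5

1.5000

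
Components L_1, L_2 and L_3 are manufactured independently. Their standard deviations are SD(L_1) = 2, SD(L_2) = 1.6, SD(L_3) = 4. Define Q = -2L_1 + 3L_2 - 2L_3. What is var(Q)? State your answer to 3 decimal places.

103.040

var(L_1) = 4, var(L_2) = 2.56, var(L_3) = 16
By independence, var(Q) = (-2)²var(L_1) + (3)²var(L_2) + (-2)²var(L_3)
= (-2)²·4 + (3)²·2.56 + (-2)²·16 = 103.04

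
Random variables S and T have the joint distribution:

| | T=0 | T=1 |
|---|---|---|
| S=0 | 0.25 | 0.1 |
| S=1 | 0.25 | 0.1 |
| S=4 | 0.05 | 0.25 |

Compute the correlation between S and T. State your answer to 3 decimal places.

0.488

E[S] = 1.55,  E[T] = 0.45
E[ST] = 1.1
Cov(S,T) = E[ST] − E[S]E[T] = 1.1 − (1.55)(0.45) = 0.4025
var(S) = 2.7475,  var(T) = 0.2475
ρ = 0.4025 / √(2.7475·0.2475) ≈ 0.488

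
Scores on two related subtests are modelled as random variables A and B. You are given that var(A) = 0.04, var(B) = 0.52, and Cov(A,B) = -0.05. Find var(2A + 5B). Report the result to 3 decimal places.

var(2A + 5B) = (2)²·var(A) + (5)²·var(B) + 2·(2)·(5)·Cov(A,B)
= 4·0.04 + 25·0.52 + 20·-0.05 = 12.16

12.160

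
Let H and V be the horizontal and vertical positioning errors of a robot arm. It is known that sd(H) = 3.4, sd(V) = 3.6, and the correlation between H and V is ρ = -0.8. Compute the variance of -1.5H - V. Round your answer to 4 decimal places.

Var(H) = (3.4)² = 11.56;  Var(V) = (3.6)² = 12.96
Cov(H,V) = ρ·sd(H)·sd(V) = -0.8·3.4·3.6 = -9.792
Var(-1.5H - V) = (-1.5)²·Var(H) + (-1)²·Var(V) + 2·(-1.5)·(-1)·Cov(H,V)
= 2.25·11.56 + 1·12.96 + 3·-9.792 = 9.594

9.5940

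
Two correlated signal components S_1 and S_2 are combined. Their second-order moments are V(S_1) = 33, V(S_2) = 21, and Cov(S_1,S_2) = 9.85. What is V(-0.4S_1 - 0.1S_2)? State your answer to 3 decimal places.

6.278

V(-0.4S_1 - 0.1S_2) = (-0.4)²·V(S_1) + (-0.1)²·V(S_2) + 2·(-0.4)·(-0.1)·Cov(S_1,S_2)
= 0.16·33 + 0.01·21 + 0.08·9.85 = 6.278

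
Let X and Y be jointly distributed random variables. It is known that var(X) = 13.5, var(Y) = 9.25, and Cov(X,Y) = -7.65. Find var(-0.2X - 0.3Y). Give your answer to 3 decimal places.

var(-0.2X - 0.3Y) = (-0.2)²·var(X) + (-0.3)²·var(Y) + 2·(-0.2)·(-0.3)·Cov(X,Y)
= 0.04·13.5 + 0.09·9.25 + 0.12·-7.65 = 0.4545

0.455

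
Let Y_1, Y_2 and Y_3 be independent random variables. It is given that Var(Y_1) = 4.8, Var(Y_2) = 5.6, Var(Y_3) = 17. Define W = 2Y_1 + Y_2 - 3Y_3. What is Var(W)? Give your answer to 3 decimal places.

By independence, Var(W) = (2)²Var(Y_1) + (1)²Var(Y_2) + (-3)²Var(Y_3)
= (2)²·4.8 + (1)²·5.6 + (-3)²·17 = 177.8

177.800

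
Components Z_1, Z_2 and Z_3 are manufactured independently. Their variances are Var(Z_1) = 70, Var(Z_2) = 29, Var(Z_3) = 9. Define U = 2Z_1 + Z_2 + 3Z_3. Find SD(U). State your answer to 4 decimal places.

By independence, Var(U) = (2)²Var(Z_1) + (1)²Var(Z_2) + (3)²Var(Z_3)
= (2)²·70 + (1)²·29 + (3)²·9 = 390
SD(U) = √390 ≈ 19.7484

19.7484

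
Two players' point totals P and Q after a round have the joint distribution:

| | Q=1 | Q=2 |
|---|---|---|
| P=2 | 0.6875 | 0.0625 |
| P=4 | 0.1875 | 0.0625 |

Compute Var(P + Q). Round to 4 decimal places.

E[P] = 2.5,  E[Q] = 1.125,  E[PQ] = 2.875
Var(P) = 7 − (2.5)² = 0.75;  Var(Q) = 1.375 − (1.125)² = 0.109375
Cov(P,Q) = 2.875 − (2.5)(1.125) = 0.0625
Var(P + Q) = (1)²·0.75 + (1)²·0.109375 + 2·(1)·(1)·0.0625 = 0.984375

0.9844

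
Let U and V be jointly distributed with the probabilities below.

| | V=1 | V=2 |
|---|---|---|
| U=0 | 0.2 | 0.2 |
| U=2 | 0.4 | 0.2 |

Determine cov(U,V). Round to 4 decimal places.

E[U] = 1.2,  E[V] = 1.4
E[UV] = 1.6
cov(U,V) = E[UV] − E[U]E[V] = 1.6 − (1.2)(1.4) = -0.08

-0.0800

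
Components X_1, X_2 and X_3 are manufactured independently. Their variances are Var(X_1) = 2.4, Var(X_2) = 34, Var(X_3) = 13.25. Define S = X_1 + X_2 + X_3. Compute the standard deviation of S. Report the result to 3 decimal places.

By independence, Var(S) = (1)²Var(X_1) + (1)²Var(X_2) + (1)²Var(X_3)
= (1)²·2.4 + (1)²·34 + (1)²·13.25 = 49.65
sd(S) = √49.65 ≈ 7.046

7.046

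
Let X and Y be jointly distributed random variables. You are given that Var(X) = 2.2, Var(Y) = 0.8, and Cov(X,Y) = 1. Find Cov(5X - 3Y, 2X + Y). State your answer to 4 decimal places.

Cov(5X - 3Y, 2X + Y) = (5)(2)Var(X) + (-3)(1)Var(Y) + [(5)(1) + (-3)(2)]Cov(X,Y)
= 10·2.2 + -3·0.8 + -1·1 = 18.6

18.6000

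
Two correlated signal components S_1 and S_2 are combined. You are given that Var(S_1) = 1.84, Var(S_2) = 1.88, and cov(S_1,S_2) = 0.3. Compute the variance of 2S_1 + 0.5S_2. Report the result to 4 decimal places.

Var(2S_1 + 0.5S_2) = (2)²·Var(S_1) + (0.5)²·Var(S_2) + 2·(2)·(0.5)·cov(S_1,S_2)
= 4·1.84 + 0.25·1.88 + 2·0.3 = 8.43

8.4300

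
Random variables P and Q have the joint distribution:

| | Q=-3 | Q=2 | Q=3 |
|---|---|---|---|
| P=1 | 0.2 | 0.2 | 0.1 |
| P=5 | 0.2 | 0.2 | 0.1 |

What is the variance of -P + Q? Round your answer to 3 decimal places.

E[P] = 3,  E[Q] = 0.2,  E[PQ] = 0.6
Var(P) = 13 − (3)² = 4;  Var(Q) = 7 − (0.2)² = 6.96
Cov(P,Q) = 0.6 − (3)(0.2) = 0
Var(-P + Q) = (-1)²·4 + (1)²·6.96 + 2·(-1)·(1)·0 = 10.96

10.960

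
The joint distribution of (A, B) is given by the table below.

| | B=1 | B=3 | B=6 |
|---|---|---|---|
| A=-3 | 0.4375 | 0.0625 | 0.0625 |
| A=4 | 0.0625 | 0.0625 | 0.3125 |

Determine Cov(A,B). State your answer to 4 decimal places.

5.3047

E[A] = 0.0625,  E[B] = 3.125
E[AB] = 5.5
Cov(A,B) = E[AB] − E[A]E[B] = 5.5 − (0.0625)(3.125) = 5.3046875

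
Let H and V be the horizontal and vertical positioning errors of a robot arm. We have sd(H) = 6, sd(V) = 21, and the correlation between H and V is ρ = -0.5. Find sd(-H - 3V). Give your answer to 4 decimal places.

var(H) = (6)² = 36;  var(V) = (21)² = 441
cov(H,V) = ρ·sd(H)·sd(V) = -0.5·6·21 = -63
var(-H - 3V) = (-1)²·var(H) + (-3)²·var(V) + 2·(-1)·(-3)·cov(H,V)
= 1·36 + 9·441 + 6·-63 = 3627
sd(-H - 3V) = √3627 ≈ 60.2246

60.2246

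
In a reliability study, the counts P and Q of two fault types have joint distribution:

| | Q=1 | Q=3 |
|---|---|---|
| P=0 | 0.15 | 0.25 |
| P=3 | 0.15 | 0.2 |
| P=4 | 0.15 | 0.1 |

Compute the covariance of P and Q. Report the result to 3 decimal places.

E[P] = 2.05,  E[Q] = 2.1
E[PQ] = 4.05
Cov(P,Q) = E[PQ] − E[P]E[Q] = 4.05 − (2.05)(2.1) = -0.255

-0.255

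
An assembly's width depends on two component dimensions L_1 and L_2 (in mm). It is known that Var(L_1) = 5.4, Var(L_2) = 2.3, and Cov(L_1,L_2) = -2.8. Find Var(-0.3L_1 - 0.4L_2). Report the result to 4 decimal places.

0.1820

Var(-0.3L_1 - 0.4L_2) = (-0.3)²·Var(L_1) + (-0.4)²·Var(L_2) + 2·(-0.3)·(-0.4)·Cov(L_1,L_2)
= 0.09·5.4 + 0.16·2.3 + 0.24·-2.8 = 0.182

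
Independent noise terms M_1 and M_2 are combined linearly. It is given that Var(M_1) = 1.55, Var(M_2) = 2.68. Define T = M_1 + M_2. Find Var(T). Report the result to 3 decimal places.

4.230

By independence, Var(T) = (1)²Var(M_1) + (1)²Var(M_2)
= (1)²·1.55 + (1)²·2.68 = 4.23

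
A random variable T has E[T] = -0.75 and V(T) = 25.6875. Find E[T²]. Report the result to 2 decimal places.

E[T²] = V(T) + (E[T])² = 25.6875 + (-0.75)² = 26.25

26.25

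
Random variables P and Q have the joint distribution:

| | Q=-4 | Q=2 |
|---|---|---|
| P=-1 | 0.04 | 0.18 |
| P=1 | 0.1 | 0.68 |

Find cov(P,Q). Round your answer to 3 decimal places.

E[P] = 0.56,  E[Q] = 1.16
E[PQ] = 0.76
cov(P,Q) = E[PQ] − E[P]E[Q] = 0.76 − (0.56)(1.16) = 0.1104

0.110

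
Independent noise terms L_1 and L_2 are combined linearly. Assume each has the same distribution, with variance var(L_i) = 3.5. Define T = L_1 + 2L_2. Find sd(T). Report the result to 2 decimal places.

4.18

By independence, var(T) = (1)²var(L_1) + (2)²var(L_2)
= (1)²·3.5 + (2)²·3.5 = 17.5
sd(T) = √17.5 ≈ 4.18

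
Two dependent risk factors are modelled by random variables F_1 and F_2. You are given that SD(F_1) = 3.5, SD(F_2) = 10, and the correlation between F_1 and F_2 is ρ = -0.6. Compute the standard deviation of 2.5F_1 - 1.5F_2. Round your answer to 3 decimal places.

V(F_1) = (3.5)² = 12.25;  V(F_2) = (10)² = 100
Cov(F_1,F_2) = ρ·SD(F_1)·SD(F_2) = -0.6·3.5·10 = -21
V(2.5F_1 - 1.5F_2) = (2.5)²·V(F_1) + (-1.5)²·V(F_2) + 2·(2.5)·(-1.5)·Cov(F_1,F_2)
= 6.25·12.25 + 2.25·100 + -7.5·-21 = 459.0625
SD(2.5F_1 - 1.5F_2) = √459.0625 ≈ 21.426

21.426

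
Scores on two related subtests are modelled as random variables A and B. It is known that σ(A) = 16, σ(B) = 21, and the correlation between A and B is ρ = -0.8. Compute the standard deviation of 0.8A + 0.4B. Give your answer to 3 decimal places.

var(A) = (16)² = 256;  var(B) = (21)² = 441
Cov(A,B) = ρ·σ(A)·σ(B) = -0.8·16·21 = -268.8
var(0.8A + 0.4B) = (0.8)²·var(A) + (0.4)²·var(B) + 2·(0.8)·(0.4)·Cov(A,B)
= 0.64·256 + 0.16·441 + 0.64·-268.8 = 62.368
σ(0.8A + 0.4B) = √62.368 ≈ 7.897

7.897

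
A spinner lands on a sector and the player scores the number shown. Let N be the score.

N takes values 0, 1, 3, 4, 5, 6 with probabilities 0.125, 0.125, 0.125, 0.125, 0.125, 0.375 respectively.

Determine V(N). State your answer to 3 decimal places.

4.859

E[N] = (0)(0.125) + (1)(0.125) + (3)(0.125) + (4)(0.125) + (5)(0.125) + (6)(0.375) = 3.875
E[N²] = (0)²(0.125) + (1)²(0.125) + (3)²(0.125) + (4)²(0.125) + (5)²(0.125) + (6)²(0.375) = 19.875
V(N) = E[N²] − (E[N])² = 19.875 − (3.875)² = 4.859375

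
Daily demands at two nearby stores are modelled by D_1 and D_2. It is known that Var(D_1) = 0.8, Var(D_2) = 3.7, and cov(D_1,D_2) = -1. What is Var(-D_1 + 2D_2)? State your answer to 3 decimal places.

19.600

Var(-D_1 + 2D_2) = (-1)²·Var(D_1) + (2)²·Var(D_2) + 2·(-1)·(2)·cov(D_1,D_2)
= 1·0.8 + 4·3.7 + -4·-1 = 19.6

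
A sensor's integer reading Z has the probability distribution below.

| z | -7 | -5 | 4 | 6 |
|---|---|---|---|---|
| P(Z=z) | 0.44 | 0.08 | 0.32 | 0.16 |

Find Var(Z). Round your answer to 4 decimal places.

E[Z] = (-7)(0.44) + (-5)(0.08) + (4)(0.32) + (6)(0.16) = -1.24
E[Z²] = (-7)²(0.44) + (-5)²(0.08) + (4)²(0.32) + (6)²(0.16) = 34.44
Var(Z) = E[Z²] − (E[Z])² = 34.44 − (-1.24)² = 32.9024

32.9024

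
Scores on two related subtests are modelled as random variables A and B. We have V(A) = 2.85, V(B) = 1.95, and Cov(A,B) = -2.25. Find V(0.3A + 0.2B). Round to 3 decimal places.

V(0.3A + 0.2B) = (0.3)²·V(A) + (0.2)²·V(B) + 2·(0.3)·(0.2)·Cov(A,B)
= 0.09·2.85 + 0.04·1.95 + 0.12·-2.25 = 0.0645

0.065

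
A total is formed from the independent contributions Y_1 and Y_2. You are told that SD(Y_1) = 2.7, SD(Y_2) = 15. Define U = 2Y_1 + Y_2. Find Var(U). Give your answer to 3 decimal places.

Var(Y_1) = 7.29, Var(Y_2) = 225
By independence, Var(U) = (2)²Var(Y_1) + (1)²Var(Y_2)
= (2)²·7.29 + (1)²·225 = 254.16

254.160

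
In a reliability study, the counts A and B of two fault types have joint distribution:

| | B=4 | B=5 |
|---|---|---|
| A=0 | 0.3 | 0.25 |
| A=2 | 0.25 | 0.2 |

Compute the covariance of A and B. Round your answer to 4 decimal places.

-0.0050

E[A] = 0.9,  E[B] = 4.45
E[AB] = 4
Cov(A,B) = E[AB] − E[A]E[B] = 4 − (0.9)(4.45) = -0.005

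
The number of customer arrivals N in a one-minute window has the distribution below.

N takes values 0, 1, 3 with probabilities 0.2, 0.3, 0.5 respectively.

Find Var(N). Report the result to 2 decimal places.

E[N] = (0)(0.2) + (1)(0.3) + (3)(0.5) = 1.8
E[N²] = (0)²(0.2) + (1)²(0.3) + (3)²(0.5) = 4.8
Var(N) = E[N²] − (E[N])² = 4.8 − (1.8)² = 1.56

1.56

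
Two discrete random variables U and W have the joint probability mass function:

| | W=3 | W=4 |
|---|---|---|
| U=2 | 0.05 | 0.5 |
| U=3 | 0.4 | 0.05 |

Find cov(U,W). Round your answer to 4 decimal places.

E[U] = 2.45,  E[W] = 3.55
E[UW] = 8.5
cov(U,W) = E[UW] − E[U]E[W] = 8.5 − (2.45)(3.55) = -0.1975

-0.1975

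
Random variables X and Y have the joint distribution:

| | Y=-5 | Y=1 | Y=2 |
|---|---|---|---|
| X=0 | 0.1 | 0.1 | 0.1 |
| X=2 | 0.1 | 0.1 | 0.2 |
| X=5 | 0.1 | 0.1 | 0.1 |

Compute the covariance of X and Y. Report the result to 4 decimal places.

E[X] = 2.3,  E[Y] = -0.4
E[XY] = -1
Cov(X,Y) = E[XY] − E[X]E[Y] = -1 − (2.3)(-0.4) = -0.08

-0.0800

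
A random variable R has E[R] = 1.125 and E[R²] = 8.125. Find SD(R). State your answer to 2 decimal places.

Var(R) = 8.125 − (1.125)² = 6.859375
SD(R) = √6.859375 ≈ 2.62

2.62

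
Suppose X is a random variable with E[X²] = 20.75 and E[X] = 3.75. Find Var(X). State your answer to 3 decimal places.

6.688

Var(X) = 20.75 − (3.75)² = 6.6875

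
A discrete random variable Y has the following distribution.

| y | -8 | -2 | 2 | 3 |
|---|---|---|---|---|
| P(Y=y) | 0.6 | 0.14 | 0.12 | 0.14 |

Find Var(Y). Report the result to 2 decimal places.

21.16

E[Y] = (-8)(0.6) + (-2)(0.14) + (2)(0.12) + (3)(0.14) = -4.42
E[Y²] = (-8)²(0.6) + (-2)²(0.14) + (2)²(0.12) + (3)²(0.14) = 40.7
Var(Y) = E[Y²] − (E[Y])² = 40.7 − (-4.42)² = 21.1636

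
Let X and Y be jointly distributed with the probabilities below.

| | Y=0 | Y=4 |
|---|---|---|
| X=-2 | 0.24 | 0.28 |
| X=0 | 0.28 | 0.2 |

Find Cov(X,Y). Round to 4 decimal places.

-0.2432

E[X] = -1.04,  E[Y] = 1.92
E[XY] = -2.24
Cov(X,Y) = E[XY] − E[X]E[Y] = -2.24 − (-1.04)(1.92) = -0.2432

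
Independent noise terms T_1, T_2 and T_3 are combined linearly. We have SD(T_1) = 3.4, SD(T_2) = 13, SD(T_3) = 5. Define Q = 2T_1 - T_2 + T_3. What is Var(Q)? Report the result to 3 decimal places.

240.240

Var(T_1) = 11.56, Var(T_2) = 169, Var(T_3) = 25
By independence, Var(Q) = (2)²Var(T_1) + (-1)²Var(T_2) + (1)²Var(T_3)
= (2)²·11.56 + (-1)²·169 + (1)²·25 = 240.24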